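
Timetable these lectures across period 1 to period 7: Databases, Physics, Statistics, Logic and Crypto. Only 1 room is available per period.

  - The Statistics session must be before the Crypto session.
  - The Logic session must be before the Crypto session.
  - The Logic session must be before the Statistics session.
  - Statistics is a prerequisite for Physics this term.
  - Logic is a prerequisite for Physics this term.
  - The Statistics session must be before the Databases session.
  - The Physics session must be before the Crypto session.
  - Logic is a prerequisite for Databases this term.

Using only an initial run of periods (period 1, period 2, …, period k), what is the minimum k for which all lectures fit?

5

The precedence chain requires at least 4 distinct periods.
With at most 1 per period and 5 lectures, at least 5 periods are needed.
5 works (last occupied period: period 5): for example Databases in period 5; Logic in period 1; Physics in period 3; Crypto in period 4; Statistics in period 2.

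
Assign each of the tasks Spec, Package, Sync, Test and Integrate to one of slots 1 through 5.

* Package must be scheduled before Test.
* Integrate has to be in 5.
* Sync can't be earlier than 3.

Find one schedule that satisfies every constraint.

Spec=1; Test=2; Integrate=5; Sync=3; Package=1

Checking: Package(1) before Test(2); Integrate=5 in [5,5]; Sync=3 in [3,5].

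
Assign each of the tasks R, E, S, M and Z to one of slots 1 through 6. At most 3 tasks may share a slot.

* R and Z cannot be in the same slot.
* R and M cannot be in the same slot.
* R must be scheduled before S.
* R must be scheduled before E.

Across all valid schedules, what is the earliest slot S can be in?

Precedence pushes S to at least 2.
S at 2 is achievable: E -> 2, R -> 1, M -> 2, Z -> 3, S -> 2.

2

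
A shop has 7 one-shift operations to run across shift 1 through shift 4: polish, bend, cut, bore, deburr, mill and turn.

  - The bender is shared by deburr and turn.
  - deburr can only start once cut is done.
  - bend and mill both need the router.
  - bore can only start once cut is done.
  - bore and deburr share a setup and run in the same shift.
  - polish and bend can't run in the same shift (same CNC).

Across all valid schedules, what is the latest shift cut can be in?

shift 3

Downstream work caps cut at shift 3.
cut at shift 3 is achievable: polish=shift 1; turn=shift 1; deburr=shift 4; cut=shift 3; bend=shift 2; mill=shift 1; bore=shift 4.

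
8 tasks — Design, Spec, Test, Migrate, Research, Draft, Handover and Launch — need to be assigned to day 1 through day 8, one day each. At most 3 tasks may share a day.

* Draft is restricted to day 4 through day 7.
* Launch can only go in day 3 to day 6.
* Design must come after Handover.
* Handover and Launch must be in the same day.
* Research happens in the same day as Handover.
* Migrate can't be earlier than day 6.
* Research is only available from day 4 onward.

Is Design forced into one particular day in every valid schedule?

No

Design can be day 5 (e.g. Test in day 1, Handover in day 4, Design in day 5, Spec in day 1, Draft in day 5, Migrate in day 6, Research in day 4, Launch in day 4) or day 6 (e.g. Handover=day 5; Test=day 1; Launch=day 5; Research=day 5; Design=day 6; Migrate=day 6; Spec=day 1; Draft=day 4).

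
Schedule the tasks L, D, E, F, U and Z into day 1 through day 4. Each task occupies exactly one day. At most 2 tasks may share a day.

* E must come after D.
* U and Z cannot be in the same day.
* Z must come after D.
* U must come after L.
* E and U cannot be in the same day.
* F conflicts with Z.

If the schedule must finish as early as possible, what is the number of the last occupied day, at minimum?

The precedence chain requires at least 2 distinct days.
With at most 2 per day and 6 tasks, at least 3 days are needed.
3 works (last occupied day: day 3): for example U in day 3, D in day 1, L in day 1, Z in day 2, F in day 3, E in day 2.

3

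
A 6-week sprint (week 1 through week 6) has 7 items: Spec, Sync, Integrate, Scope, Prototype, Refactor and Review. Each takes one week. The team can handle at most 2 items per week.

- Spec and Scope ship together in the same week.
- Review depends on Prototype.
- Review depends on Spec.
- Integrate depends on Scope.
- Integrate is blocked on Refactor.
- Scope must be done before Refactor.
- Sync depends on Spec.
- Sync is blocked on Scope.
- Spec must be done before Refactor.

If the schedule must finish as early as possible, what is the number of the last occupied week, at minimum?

4

The precedence chain requires at least 3 distinct weeks.
With at most 2 per week and 7 work items, at least 4 weeks are needed.
4 works (last occupied week: week 4): for example Review=week 4, Spec=week 1, Scope=week 1, Refactor=week 2, Sync=week 2, Prototype=week 3, Integrate=week 3.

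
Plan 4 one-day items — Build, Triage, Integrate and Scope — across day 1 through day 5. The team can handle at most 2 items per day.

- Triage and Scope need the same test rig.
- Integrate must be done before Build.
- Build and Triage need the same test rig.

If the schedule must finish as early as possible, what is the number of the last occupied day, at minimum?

2

The precedence chain requires at least 2 distinct days.
With at most 2 per day and 4 tasks, at least 2 days are needed.
2 works (last occupied day: day 2): for example Triage -> day 1, Integrate -> day 1, Scope -> day 2, Build -> day 2.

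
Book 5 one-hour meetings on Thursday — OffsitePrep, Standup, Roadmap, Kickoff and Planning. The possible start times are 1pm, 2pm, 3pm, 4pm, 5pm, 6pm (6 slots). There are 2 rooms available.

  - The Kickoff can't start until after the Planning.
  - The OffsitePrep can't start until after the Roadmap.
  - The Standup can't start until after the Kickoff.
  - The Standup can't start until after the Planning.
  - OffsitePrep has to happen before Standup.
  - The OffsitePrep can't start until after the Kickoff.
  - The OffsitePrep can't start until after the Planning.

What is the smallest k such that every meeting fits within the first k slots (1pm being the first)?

The precedence chain requires at least 4 distinct slots.
With at most 2 per slot and 5 meetings, at least 3 slots are needed.
4 works (last occupied slot: 4pm): for example Kickoff in 2pm; Standup in 4pm; Roadmap in 1pm; Planning in 1pm; OffsitePrep in 3pm.

4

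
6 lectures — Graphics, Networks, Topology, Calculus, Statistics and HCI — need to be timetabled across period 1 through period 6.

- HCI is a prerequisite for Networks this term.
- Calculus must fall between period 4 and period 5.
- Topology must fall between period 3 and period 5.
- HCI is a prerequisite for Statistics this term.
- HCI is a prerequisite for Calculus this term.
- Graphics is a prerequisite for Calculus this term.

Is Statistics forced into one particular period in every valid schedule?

Statistics can be period 2 (e.g. Calculus in period 4; Statistics in period 2; HCI in period 1; Topology in period 3; Networks in period 2; Graphics in period 1) or period 3 (e.g. Graphics in period 1, Networks in period 2, HCI in period 1, Calculus in period 4, Statistics in period 3, Topology in period 3).

No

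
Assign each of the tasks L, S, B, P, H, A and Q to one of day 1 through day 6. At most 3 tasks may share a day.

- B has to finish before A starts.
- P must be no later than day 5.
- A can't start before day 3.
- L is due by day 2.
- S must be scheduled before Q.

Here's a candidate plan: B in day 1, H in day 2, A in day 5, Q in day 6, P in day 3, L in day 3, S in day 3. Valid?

A can't start before day 3 — holds.
At most 3 tasks may share a day — holds.
S must be scheduled before Q — holds.
L is due by day 2 — violated.
B has to finish before A starts — holds.
P must be no later than day 5 — holds.

Invalid. L is due by day 2.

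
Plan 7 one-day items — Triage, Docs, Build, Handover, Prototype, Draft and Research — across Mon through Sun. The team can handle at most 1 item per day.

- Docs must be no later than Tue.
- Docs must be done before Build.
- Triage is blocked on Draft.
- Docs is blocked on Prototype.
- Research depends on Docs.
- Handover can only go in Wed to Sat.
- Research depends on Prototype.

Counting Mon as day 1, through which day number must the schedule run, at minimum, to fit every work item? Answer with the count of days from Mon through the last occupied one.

The precedence chain requires at least 3 distinct days.
With at most 1 per day and 7 work items, at least 7 days are needed.
7 works (last occupied day: Sun): for example Triage=Sat, Research=Thu, Handover=Wed, Build=Sun, Docs=Tue, Draft=Fri, Prototype=Mon.

7 days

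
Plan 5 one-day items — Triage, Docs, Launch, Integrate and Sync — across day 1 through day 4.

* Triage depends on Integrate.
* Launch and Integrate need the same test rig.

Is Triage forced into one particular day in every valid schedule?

No

Triage can be day 2 (e.g. Integrate -> day 1, Docs -> day 1, Launch -> day 2, Triage -> day 2, Sync -> day 1) or day 3 (e.g. Sync=day 1; Launch=day 2; Docs=day 1; Integrate=day 1; Triage=day 3).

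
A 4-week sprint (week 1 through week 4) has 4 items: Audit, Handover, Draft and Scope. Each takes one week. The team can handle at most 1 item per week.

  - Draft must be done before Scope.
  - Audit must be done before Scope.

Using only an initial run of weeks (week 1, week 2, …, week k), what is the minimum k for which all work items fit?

4 weeks

The precedence chain requires at least 2 distinct weeks.
With at most 1 per week and 4 work items, at least 4 weeks are needed.
4 works (last occupied week: week 4): for example Draft=week 2; Scope=week 3; Handover=week 4; Audit=week 1.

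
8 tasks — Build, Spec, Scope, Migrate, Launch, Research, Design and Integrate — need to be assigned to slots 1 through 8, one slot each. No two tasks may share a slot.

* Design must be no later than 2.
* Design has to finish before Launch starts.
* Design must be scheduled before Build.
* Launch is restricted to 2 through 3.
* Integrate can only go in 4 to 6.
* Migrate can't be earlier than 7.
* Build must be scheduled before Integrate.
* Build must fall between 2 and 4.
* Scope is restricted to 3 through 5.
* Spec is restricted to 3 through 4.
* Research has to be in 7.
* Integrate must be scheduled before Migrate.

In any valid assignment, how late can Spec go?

Spec is available from 3; Spec's own window allows nothing later than 4.
Spec at 4 is achievable: Integrate in 6, Scope in 5, Spec in 4, Migrate in 8, Build in 3, Design in 1, Launch in 2, Research in 7.

4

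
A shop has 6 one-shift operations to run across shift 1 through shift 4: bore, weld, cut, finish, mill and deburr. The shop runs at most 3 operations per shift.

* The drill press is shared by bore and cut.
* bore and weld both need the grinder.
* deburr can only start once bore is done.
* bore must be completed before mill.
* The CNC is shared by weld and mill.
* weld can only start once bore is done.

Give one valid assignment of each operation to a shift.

mill in shift 3; finish in shift 1; weld in shift 2; cut in shift 2; deburr in shift 2; bore in shift 1

Checking: bore(shift 1) before deburr(shift 2); bore(shift 1) before mill(shift 3); bore(shift 1) before weld(shift 2); bore(shift 1) != cut(shift 2); weld(shift 2) != mill(shift 3); bore(shift 1) != weld(shift 2); max 3 per shift (cap 3).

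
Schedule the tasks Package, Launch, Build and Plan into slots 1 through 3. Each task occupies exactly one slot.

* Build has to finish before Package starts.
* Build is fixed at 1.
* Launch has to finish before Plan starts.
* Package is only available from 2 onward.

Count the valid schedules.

6

Splitting on Package: it can be 2 (3), 3 (3). Listing each branch's schedules as (Launch, Build, Plan):
Package=2: (1,1,2) (1,1,3) (2,1,3) — 3.
Package=3: (1,1,2) (1,1,3) (2,1,3) — 3.
Summing: 3 + 3 = 6.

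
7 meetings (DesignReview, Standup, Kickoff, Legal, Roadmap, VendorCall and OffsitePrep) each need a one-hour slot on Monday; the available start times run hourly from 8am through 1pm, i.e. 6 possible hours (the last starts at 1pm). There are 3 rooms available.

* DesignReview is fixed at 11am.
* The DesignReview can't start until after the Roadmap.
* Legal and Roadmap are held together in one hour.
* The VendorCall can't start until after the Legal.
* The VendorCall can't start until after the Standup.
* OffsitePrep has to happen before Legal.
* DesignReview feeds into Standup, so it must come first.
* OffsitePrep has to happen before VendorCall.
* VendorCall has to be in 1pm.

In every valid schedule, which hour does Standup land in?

DesignReview is fixed at 11am and must come before Standup, so Standup is at least 12pm.
VendorCall is fixed at 1pm and must come after Standup, so Standup is at most 12pm.
So Standup must be 12pm.

12pm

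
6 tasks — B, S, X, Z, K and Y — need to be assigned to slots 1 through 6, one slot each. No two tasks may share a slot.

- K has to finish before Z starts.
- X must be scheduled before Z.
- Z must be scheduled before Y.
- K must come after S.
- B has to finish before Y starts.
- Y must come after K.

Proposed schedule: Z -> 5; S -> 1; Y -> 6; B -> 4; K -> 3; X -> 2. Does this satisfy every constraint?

Yes, all constraints hold

K has to finish before Z starts — holds.
Y must come after K — holds.
No two tasks may share a slot — holds.
Z must be scheduled before Y — holds.
X must be scheduled before Z — holds.
B has to finish before Y starts — holds.
K must come after S — holds.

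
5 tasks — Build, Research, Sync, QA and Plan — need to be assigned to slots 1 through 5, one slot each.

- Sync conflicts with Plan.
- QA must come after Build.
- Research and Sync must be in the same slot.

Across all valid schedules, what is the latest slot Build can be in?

Downstream work caps Build at 4.
Build at 4 is achievable: QA -> 5; Research -> 1; Build -> 4; Plan -> 2; Sync -> 1.

4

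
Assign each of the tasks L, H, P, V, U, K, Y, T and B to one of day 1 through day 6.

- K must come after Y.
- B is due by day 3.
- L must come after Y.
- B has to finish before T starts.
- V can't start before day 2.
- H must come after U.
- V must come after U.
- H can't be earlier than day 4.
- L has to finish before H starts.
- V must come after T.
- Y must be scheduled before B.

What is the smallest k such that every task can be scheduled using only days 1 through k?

The precedence chain requires at least 4 distinct days.
4 works (last occupied day: day 4): for example U=day 1; Y=day 1; V=day 4; P=day 1; K=day 2; H=day 4; T=day 3; B=day 2; L=day 2.

4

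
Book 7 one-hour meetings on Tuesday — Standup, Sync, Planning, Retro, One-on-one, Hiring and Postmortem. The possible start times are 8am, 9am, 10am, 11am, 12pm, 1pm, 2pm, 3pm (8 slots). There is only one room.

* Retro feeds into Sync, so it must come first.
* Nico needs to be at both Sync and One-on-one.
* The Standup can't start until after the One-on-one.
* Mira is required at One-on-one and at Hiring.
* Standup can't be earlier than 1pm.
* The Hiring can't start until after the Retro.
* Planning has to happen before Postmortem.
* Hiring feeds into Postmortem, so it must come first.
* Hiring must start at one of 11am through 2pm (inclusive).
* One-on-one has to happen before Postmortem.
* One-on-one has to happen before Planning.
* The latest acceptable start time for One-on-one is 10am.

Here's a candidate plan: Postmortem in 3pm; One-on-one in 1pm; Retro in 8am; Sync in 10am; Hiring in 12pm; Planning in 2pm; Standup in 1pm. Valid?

No — it violates: There is only one room

One-on-one has to happen before Planning — holds.
There is only one room — violated.
Hiring must start at one of 11am through 2pm (inclusive) — holds.
Standup can't be earlier than 1pm — holds.
Retro feeds into Sync, so it must come first — holds.
Nico needs to be at both Sync and One-on-one — holds.
Hiring feeds into Postmortem, so it must come first — holds.
The Hiring can't start until after the Retro — holds.
The latest acceptable start time for One-on-one is 10am — violated.
The Standup can't start until after the One-on-one — violated.
One-on-one has to happen before Postmortem — holds.
Mira is required at One-on-one and at Hiring — holds.
Planning has to happen before Postmortem — holds.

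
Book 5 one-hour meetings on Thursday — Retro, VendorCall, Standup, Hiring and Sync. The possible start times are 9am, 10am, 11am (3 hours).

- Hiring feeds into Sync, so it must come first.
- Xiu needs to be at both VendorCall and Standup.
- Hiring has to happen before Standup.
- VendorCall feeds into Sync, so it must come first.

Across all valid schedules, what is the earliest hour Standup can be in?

Precedence pushes Standup to at least 10am.
Standup at 10am is achievable: Hiring -> 9am, Standup -> 10am, Sync -> 10am, VendorCall -> 9am, Retro -> 9am.

10am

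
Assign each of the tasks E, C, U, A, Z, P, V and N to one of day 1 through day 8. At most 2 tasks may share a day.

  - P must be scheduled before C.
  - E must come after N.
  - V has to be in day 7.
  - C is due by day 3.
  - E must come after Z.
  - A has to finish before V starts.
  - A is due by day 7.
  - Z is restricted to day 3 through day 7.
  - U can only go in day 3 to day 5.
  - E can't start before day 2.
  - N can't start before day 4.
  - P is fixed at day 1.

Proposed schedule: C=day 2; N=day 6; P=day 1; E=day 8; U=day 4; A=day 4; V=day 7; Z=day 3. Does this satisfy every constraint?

Yes, all constraints hold

P is fixed at day 1 — holds.
C is due by day 3 — holds.
E can't start before day 2 — holds.
A has to finish before V starts — holds.
N can't start before day 4 — holds.
At most 2 tasks may share a day — holds.
E must come after N — holds.
Z is restricted to day 3 through day 7 — holds.
P must be scheduled before C — holds.
A is due by day 7 — holds.
V has to be in day 7 — holds.
U can only go in day 3 to day 5 — holds.
E must come after Z — holds.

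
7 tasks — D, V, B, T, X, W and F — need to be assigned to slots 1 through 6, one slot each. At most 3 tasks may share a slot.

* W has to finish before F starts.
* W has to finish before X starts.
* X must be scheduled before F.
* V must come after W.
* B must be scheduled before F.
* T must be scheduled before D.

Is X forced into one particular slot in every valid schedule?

X can be 2 (e.g. B=1, D=2, T=1, F=3, V=2, X=2, W=1) or 3 (e.g. D in 2, F in 4, B in 1, T in 1, X in 3, W in 1, V in 2).

No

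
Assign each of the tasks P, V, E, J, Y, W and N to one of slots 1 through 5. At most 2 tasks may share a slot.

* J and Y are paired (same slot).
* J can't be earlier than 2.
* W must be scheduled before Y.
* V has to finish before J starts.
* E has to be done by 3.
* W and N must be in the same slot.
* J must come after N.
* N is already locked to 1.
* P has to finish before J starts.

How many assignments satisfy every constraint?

22

Splitting on P: it can be 2 (8), 3 (8), 4 (6). Listing each branch's schedules as (V, E, J, Y, W, N):
P=2: (2,3,4,4,1,1) (2,3,5,5,1,1) (3,2,4,4,1,1) (3,2,5,5,1,1) (3,3,4,4,1,1) (3,3,5,5,1,1) (4,2,5,5,1,1) (4,3,5,5,1,1) — 8.
P=3: (2,2,4,4,1,1) (2,2,5,5,1,1) (2,3,4,4,1,1) (2,3,5,5,1,1) (3,2,4,4,1,1) (3,2,5,5,1,1) (4,2,5,5,1,1) (4,3,5,5,1,1) — 8.
P=4: (2,2,5,5,1,1) (2,3,5,5,1,1) (3,2,5,5,1,1) (3,3,5,5,1,1) (4,2,5,5,1,1) (4,3,5,5,1,1) — 6.
Summing: 8 + 8 + 6 = 22.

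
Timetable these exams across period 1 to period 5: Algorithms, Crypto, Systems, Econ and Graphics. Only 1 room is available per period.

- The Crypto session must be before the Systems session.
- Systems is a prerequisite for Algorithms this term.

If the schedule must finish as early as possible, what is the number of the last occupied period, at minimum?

The precedence chain requires at least 3 distinct periods.
With at most 1 per period and 5 exams, at least 5 periods are needed.
5 works (last occupied period: period 5): for example Graphics in period 5; Systems in period 2; Crypto in period 1; Econ in period 4; Algorithms in period 3.

period 5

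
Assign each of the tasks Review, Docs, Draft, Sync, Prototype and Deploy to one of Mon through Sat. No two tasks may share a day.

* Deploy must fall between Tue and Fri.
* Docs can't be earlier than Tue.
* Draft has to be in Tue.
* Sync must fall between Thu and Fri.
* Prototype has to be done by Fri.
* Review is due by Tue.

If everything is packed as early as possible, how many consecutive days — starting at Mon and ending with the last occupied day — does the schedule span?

6 days

With at most 1 per day and 6 tasks, at least 6 days are needed.
Sync can't be placed before Thu — that is day 4 counting from Mon — so the schedule must run through at least 4 days.
6 works (last occupied day: Sat): for example Deploy=Wed, Docs=Sat, Prototype=Fri, Review=Mon, Draft=Tue, Sync=Thu.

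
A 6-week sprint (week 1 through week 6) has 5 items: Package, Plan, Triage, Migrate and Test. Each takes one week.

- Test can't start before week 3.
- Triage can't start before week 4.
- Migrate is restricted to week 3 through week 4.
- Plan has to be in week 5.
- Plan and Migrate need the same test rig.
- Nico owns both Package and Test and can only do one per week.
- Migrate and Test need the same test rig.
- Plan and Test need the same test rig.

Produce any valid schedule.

Plan=week 5; Test=week 4; Triage=week 4; Package=week 1; Migrate=week 3

Checking: Plan(week 5) != Test(week 4); Migrate(week 3) != Test(week 4); Package(week 1) != Test(week 4); Plan(week 5) != Migrate(week 3); Migrate=week 3 in [week 3,week 4]; Plan=week 5 in [week 5,week 5]; Test=week 4 in [week 3,week 6]; Triage=week 4 in [week 4,week 6].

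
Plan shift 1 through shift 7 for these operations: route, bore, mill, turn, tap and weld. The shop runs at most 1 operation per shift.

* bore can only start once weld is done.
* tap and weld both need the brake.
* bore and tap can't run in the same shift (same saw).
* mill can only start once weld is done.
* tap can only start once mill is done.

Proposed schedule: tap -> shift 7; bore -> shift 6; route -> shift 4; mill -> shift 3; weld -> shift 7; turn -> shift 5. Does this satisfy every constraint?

No. tap and weld both need the brake is not satisfied.

tap and weld both need the brake — violated.
mill can only start once weld is done — violated.
tap can only start once mill is done — holds.
The shop runs at most 1 operation per shift — violated.
bore can only start once weld is done — violated.
bore and tap can't run in the same shift (same saw) — holds.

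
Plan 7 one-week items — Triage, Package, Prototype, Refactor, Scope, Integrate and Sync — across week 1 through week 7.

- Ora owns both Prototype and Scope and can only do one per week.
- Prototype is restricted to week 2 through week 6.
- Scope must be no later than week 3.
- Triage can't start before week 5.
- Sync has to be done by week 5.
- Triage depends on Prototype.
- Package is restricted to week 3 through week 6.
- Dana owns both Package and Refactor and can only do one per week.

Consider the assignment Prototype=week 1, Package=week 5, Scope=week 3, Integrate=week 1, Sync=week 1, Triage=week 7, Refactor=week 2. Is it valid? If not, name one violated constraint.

No. Prototype is restricted to week 2 through week 6 is not satisfied.

Prototype is restricted to week 2 through week 6 — violated.
Package is restricted to week 3 through week 6 — holds.
Scope must be no later than week 3 — holds.
Sync has to be done by week 5 — holds.
Triage depends on Prototype — holds.
Triage can't start before week 5 — holds.
Ora owns both Prototype and Scope and can only do one per week — holds.
Dana owns both Package and Refactor and can only do one per week — holds.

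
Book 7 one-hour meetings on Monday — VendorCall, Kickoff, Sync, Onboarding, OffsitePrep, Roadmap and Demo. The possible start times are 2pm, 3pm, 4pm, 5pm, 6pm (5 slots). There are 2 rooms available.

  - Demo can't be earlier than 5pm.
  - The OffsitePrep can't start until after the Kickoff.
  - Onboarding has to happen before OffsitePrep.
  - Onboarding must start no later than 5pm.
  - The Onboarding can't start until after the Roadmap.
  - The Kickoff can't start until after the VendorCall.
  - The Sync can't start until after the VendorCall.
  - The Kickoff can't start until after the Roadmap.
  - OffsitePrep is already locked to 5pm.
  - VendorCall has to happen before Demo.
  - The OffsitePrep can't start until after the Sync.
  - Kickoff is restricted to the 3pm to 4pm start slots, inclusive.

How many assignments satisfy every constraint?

16

Splitting on VendorCall: it can be 2pm (14), 3pm (2). Listing each branch's schedules as (Kickoff, Sync, Onboarding, OffsitePrep, Roadmap, Demo):
VendorCall=2pm: (3pm,3pm,4pm,5pm,2pm,5pm) (3pm,3pm,4pm,5pm,2pm,6pm) (3pm,4pm,3pm,5pm,2pm,5pm) (3pm,4pm,3pm,5pm,2pm,6pm) (3pm,4pm,4pm,5pm,2pm,5pm) (3pm,4pm,4pm,5pm,2pm,6pm) (4pm,3pm,3pm,5pm,2pm,5pm) (4pm,3pm,3pm,5pm,2pm,6pm) (4pm,3pm,4pm,5pm,2pm,5pm) (4pm,3pm,4pm,5pm,2pm,6pm) (4pm,3pm,4pm,5pm,3pm,5pm) (4pm,3pm,4pm,5pm,3pm,6pm) (4pm,4pm,3pm,5pm,2pm,5pm) (4pm,4pm,3pm,5pm,2pm,6pm) — 14.
VendorCall=3pm: (4pm,4pm,3pm,5pm,2pm,5pm) (4pm,4pm,3pm,5pm,2pm,6pm) — 2.
Summing: 14 + 2 = 16.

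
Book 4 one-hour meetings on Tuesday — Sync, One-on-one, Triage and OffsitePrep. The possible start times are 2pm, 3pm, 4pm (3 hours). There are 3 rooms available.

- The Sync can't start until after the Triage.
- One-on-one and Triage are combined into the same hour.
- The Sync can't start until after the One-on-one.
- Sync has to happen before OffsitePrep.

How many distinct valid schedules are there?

1

Enumerating: OffsitePrep=4pm; Triage=2pm; Sync=3pm; One-on-one=2pm.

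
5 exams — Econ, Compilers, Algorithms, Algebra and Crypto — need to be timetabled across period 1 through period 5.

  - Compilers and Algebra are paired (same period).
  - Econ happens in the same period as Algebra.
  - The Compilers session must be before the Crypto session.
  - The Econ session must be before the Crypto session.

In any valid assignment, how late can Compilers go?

period 4

Downstream work caps Compilers at period 4.
Compilers at period 4 is achievable: Algorithms -> period 1; Crypto -> period 5; Algebra -> period 4; Econ -> period 4; Compilers -> period 4.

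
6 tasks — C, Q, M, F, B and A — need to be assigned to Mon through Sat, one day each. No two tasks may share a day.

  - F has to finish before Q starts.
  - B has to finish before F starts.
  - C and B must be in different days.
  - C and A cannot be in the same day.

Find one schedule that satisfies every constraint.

A=Sat, B=Mon, C=Thu, Q=Wed, F=Tue, M=Fri

Checking: F(Tue) before Q(Wed); B(Mon) before F(Tue); C(Thu) != A(Sat); C(Thu) != B(Mon); max 1 per day (cap 1).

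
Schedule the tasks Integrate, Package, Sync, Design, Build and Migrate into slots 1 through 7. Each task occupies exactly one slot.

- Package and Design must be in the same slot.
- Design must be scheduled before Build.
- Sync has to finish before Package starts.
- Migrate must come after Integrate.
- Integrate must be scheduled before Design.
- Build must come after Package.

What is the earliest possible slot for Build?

Precedence pushes Build to at least 3.
Build at 3 is achievable: Design=2; Build=3; Migrate=2; Integrate=1; Sync=1; Package=2.

3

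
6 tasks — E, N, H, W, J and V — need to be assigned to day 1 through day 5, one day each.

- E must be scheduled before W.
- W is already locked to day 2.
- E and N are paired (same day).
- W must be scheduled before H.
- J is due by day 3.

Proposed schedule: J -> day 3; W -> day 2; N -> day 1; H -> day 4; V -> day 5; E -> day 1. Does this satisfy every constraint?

Valid

W must be scheduled before H — holds.
E must be scheduled before W — holds.
W is already locked to day 2 — holds.
E and N are paired (same day) — holds.
J is due by day 3 — holds.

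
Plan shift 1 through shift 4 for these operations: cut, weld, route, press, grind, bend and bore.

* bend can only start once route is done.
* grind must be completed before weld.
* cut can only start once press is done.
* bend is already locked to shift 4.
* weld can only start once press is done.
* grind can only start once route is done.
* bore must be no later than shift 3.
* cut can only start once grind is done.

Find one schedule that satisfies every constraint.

bend in shift 4, grind in shift 2, route in shift 1, bore in shift 1, weld in shift 3, cut in shift 3, press in shift 1

Checking: press(shift 1) before cut(shift 3); route(shift 1) before bend(shift 4); route(shift 1) before grind(shift 2); grind(shift 2) before cut(shift 3); press(shift 1) before weld(shift 3); grind(shift 2) before weld(shift 3); bend=shift 4 in [shift 4,shift 4]; bore=shift 1 in [shift 1,shift 3].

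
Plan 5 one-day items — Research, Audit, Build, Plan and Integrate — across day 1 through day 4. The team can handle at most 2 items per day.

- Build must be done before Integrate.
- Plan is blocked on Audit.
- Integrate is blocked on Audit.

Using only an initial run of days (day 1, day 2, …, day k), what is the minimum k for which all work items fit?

The precedence chain requires at least 2 distinct days.
With at most 2 per day and 5 work items, at least 3 days are needed.
3 works (last occupied day: day 3): for example Audit=day 1; Plan=day 2; Research=day 3; Build=day 1; Integrate=day 2.

3 days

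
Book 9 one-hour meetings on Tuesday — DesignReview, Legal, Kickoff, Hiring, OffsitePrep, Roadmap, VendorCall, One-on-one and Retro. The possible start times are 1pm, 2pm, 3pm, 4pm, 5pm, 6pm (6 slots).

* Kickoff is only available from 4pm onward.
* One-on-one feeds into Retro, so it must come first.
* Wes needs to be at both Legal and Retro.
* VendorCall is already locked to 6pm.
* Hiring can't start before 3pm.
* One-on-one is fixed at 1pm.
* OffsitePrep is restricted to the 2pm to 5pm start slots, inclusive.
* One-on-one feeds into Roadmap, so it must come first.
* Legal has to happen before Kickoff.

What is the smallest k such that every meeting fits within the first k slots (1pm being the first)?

The precedence chain requires at least 2 distinct slots.
VendorCall can't be placed before 6pm — that is slot 6 counting from 1pm — so the schedule must run through at least 6 slots.
6 works (last occupied slot: 6pm): for example Hiring -> 3pm; Roadmap -> 2pm; One-on-one -> 1pm; Kickoff -> 4pm; Legal -> 1pm; OffsitePrep -> 2pm; VendorCall -> 6pm; Retro -> 2pm; DesignReview -> 1pm.

6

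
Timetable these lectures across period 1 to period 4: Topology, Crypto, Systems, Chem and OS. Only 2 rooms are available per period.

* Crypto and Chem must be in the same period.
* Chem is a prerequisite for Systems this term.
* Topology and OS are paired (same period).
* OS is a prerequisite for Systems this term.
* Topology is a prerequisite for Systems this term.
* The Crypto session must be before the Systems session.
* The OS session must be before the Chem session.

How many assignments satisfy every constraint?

4

Enumerating: Topology in period 1; OS in period 1; Systems in period 3; Chem in period 2; Crypto in period 2 | Systems=period 4; Topology=period 1; OS=period 1; Chem=period 2; Crypto=period 2 | Topology -> period 1, OS -> period 1, Crypto -> period 3, Chem -> period 3, Systems -> period 4 | OS in period 2; Chem in period 3; Crypto in period 3; Systems in period 4; Topology in period 2.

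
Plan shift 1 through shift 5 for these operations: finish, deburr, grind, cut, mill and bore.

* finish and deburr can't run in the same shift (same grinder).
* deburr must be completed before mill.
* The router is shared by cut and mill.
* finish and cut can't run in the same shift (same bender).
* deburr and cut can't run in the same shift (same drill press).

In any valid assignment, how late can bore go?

shift 5

bore at shift 5 is achievable: finish in shift 2; deburr in shift 1; mill in shift 2; grind in shift 1; bore in shift 5; cut in shift 3.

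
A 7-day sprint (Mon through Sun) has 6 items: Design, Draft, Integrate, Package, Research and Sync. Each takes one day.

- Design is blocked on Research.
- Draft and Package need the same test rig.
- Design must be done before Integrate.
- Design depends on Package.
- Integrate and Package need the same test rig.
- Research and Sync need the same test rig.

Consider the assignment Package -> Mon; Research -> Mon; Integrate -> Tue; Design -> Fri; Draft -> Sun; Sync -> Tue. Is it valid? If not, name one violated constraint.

No. Design must be done before Integrate is not satisfied.

Design is blocked on Research — holds.
Integrate and Package need the same test rig — holds.
Draft and Package need the same test rig — holds.
Design depends on Package — holds.
Research and Sync need the same test rig — holds.
Design must be done before Integrate — violated.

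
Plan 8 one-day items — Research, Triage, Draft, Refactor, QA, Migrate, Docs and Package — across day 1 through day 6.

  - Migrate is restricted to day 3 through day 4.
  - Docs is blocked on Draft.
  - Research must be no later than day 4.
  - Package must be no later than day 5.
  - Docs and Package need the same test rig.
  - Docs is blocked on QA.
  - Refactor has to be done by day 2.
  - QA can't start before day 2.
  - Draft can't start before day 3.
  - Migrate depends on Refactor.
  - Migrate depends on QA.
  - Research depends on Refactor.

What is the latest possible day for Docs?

Precedence pushes Docs to at least day 4.
Docs at day 6 is achievable: Draft=day 3, Triage=day 1, Refactor=day 1, Research=day 2, Docs=day 6, QA=day 2, Migrate=day 3, Package=day 1.

day 6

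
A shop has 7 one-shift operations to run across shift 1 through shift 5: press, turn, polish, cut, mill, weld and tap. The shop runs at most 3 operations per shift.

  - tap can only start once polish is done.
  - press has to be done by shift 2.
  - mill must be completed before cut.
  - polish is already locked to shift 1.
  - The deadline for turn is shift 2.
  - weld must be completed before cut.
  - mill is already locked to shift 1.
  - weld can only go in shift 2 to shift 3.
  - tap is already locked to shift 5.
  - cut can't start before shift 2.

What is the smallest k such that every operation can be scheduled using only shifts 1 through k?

The precedence chain requires at least 2 distinct shifts.
With at most 3 per shift and 7 operations, at least 3 shifts are needed.
tap can't be placed before shift 5, so the schedule must run through at least shift 5.
5 works (last occupied shift: shift 5): for example press in shift 1, cut in shift 3, polish in shift 1, mill in shift 1, weld in shift 2, tap in shift 5, turn in shift 2.

5 shifts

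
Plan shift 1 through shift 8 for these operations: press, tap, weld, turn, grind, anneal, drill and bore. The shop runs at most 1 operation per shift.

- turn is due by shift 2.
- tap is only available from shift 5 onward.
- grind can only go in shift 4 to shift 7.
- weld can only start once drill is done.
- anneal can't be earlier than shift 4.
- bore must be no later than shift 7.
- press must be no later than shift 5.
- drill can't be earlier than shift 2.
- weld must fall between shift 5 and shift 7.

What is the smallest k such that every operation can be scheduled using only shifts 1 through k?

8 shifts

The precedence chain requires at least 2 distinct shifts.
With at most 1 per shift and 8 operations, at least 8 shifts are needed.
tap can't be placed before shift 5, so the schedule must run through at least shift 5.
8 works (last occupied shift: shift 8): for example grind -> shift 4, bore -> shift 7, tap -> shift 6, turn -> shift 1, anneal -> shift 8, weld -> shift 5, drill -> shift 3, press -> shift 2.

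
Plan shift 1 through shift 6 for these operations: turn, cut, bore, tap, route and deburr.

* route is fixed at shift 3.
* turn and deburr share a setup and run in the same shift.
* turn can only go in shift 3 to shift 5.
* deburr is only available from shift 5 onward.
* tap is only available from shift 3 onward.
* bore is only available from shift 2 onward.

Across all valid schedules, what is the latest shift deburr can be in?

Deburr is available from shift 5; deburr must be in the same shift as turn, which can't be after shift 5, so deburr is at most shift 5.
deburr at shift 5 is achievable: bore in shift 2; tap in shift 3; route in shift 3; deburr in shift 5; turn in shift 5; cut in shift 1.

shift 5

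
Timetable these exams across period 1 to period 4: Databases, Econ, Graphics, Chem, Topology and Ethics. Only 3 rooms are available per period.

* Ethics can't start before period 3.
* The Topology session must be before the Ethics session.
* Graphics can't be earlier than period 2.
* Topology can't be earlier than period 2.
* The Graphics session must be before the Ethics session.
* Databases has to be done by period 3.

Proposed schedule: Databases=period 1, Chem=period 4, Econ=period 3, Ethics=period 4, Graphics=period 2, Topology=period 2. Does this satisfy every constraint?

Yes, all constraints hold

The Topology session must be before the Ethics session — holds.
Topology can't be earlier than period 2 — holds.
Only 3 rooms are available per period — holds.
Graphics can't be earlier than period 2 — holds.
Databases has to be done by period 3 — holds.
Ethics can't start before period 3 — holds.
The Graphics session must be before the Ethics session — holds.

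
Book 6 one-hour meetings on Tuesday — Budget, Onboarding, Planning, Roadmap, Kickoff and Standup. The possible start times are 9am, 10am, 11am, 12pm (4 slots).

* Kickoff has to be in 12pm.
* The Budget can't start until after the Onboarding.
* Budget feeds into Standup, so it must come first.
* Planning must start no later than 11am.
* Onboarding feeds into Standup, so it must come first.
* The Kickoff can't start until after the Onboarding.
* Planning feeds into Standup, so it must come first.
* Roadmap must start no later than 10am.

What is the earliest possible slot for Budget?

Precedence pushes Budget to at least 10am; downstream work caps Budget at 11am.
Budget at 10am is achievable: Budget=10am, Standup=11am, Planning=9am, Onboarding=9am, Roadmap=9am, Kickoff=12pm.

10am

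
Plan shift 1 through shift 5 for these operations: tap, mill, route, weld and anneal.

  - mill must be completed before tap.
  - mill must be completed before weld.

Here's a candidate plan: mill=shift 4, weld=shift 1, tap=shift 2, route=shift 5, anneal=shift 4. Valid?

mill must be completed before weld — violated.
mill must be completed before tap — violated.

No — it violates: mill must be completed before weld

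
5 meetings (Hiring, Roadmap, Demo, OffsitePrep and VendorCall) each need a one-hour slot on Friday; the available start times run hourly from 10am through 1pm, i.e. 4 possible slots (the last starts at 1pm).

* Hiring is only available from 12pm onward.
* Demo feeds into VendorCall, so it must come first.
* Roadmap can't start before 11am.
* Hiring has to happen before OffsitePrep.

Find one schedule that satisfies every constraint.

Demo=10am; OffsitePrep=1pm; Roadmap=11am; VendorCall=11am; Hiring=12pm

Checking: Hiring(12pm) before OffsitePrep(1pm); Demo(10am) before VendorCall(11am); Hiring=12pm in [12pm,1pm]; Roadmap=11am in [11am,1pm].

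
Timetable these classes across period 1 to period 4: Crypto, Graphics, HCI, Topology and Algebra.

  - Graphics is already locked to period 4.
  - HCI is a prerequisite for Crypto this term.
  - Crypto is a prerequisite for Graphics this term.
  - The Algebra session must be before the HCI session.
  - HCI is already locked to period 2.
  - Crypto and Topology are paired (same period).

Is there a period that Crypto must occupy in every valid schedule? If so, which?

HCI is fixed at period 2 and must come before Crypto, so Crypto is at least period 3.
Graphics is fixed at period 4 and must come after Crypto, so Crypto is at most period 3.
So Crypto must be period 3.

period 3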